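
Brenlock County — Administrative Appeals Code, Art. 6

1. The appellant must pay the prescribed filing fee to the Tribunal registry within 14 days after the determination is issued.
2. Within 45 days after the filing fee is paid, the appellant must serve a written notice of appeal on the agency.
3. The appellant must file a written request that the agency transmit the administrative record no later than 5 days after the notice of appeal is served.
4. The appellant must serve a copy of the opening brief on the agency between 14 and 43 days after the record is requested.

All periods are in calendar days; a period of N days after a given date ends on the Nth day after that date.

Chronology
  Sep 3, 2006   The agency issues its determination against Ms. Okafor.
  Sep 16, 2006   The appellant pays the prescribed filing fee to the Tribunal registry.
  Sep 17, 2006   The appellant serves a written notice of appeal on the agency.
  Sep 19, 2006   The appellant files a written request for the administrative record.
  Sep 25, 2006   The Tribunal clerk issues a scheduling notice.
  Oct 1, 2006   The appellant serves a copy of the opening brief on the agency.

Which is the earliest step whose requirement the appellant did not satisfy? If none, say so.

Step 4

Step 1: 14 days after Sep 3, 2006 (when the determination is issued) is Sep 17, 2006; done Sep 16, 2006 — timely.
Step 2: 45 days after Sep 16, 2006 (when the filing fee is paid) is Oct 31, 2006; done Sep 17, 2006 — timely.
Step 3: 5 days after Sep 17, 2006 (when the notice of appeal is served) is Sep 22, 2006; Sep 19, 2006 is within that limit.
Step 4: the window is 14–43 days after Sep 19, 2006 (when the record is requested), so Oct 3, 2006 through Nov 1, 2006; Oct 1, 2006 is 2 days too early.
The procedure was therefore not followed at step 4.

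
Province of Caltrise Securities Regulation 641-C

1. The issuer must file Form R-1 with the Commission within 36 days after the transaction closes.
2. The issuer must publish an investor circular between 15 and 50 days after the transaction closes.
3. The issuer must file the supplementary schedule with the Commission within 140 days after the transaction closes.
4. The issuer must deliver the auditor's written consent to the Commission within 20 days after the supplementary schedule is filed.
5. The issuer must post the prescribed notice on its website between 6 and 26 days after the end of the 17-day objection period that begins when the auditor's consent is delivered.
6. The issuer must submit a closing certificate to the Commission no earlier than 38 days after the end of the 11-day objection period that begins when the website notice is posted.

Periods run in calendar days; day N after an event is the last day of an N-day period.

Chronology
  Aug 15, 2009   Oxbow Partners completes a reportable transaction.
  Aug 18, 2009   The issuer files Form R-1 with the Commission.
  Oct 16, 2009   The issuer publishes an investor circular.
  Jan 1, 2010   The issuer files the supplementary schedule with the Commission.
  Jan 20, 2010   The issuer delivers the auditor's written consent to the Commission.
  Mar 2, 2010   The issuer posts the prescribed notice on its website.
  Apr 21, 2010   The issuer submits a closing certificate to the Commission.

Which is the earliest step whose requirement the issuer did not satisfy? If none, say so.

Step 2

Step 1: 36 days after Aug 15, 2009 (when the transaction closes) is Sep 20, 2009; done Aug 18, 2009 — timely.
Step 2: the window is 15–50 days after Aug 15, 2009 (when the transaction closes), so Aug 30, 2009 through Oct 4, 2009; done Oct 16, 2009 — 12 days after the window closed.
Later steps need not be reached.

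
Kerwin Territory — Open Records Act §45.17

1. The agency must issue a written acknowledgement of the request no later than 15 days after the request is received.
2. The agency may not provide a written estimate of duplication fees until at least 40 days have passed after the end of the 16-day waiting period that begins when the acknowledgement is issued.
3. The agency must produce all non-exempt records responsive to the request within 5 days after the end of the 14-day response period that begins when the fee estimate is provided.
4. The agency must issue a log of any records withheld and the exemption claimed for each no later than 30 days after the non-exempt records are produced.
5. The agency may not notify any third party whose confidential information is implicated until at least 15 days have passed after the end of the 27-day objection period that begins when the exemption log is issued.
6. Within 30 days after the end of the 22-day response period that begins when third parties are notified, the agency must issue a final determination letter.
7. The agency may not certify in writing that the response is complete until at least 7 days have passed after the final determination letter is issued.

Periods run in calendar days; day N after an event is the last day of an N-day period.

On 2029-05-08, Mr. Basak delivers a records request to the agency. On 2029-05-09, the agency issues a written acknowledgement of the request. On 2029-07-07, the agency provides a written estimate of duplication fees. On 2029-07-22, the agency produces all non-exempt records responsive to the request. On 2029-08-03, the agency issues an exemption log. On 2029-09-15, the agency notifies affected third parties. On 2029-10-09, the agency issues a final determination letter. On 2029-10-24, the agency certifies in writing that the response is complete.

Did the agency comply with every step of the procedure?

Yes

Step 1 — counting 15 days from 2029-05-08 (when the request is received) gives a deadline of 2029-05-23; 2029-05-09 is within that limit.
Step 2 — must wait 40 days from 2029-05-25 (end of the 16-day waiting period, which began when the acknowledgement is issued on 2029-05-09), so not before 2029-07-04; done 2029-07-07 — permitted.
Step 3 — counting 5 days from 2029-07-21 (end of the 14-day response period, which began when the fee estimate is provided on 2029-07-07) gives a deadline of 2029-07-26; 2029-07-22 is within that limit.
Step 4 — counting 30 days from 2029-07-22 (when the non-exempt records are produced) gives a deadline of 2029-08-21; done 2029-08-03 — timely.
Step 5 — must wait 15 days from 2029-08-30 (end of the 27-day objection period, which began when the exemption log is issued on 2029-08-03), so not before 2029-09-14; done 2029-09-15 — permitted.
Step 6 — counting 30 days from 2029-10-07 (end of the 22-day response period, which began when third parties are notified on 2029-09-15) gives a deadline of 2029-11-06; 2029-10-09 is within that limit.
Step 7 — must wait 7 days from 2029-10-09 (when the final determination letter is issued), so not before 2029-10-16; done 2029-10-24, after the minimum wait.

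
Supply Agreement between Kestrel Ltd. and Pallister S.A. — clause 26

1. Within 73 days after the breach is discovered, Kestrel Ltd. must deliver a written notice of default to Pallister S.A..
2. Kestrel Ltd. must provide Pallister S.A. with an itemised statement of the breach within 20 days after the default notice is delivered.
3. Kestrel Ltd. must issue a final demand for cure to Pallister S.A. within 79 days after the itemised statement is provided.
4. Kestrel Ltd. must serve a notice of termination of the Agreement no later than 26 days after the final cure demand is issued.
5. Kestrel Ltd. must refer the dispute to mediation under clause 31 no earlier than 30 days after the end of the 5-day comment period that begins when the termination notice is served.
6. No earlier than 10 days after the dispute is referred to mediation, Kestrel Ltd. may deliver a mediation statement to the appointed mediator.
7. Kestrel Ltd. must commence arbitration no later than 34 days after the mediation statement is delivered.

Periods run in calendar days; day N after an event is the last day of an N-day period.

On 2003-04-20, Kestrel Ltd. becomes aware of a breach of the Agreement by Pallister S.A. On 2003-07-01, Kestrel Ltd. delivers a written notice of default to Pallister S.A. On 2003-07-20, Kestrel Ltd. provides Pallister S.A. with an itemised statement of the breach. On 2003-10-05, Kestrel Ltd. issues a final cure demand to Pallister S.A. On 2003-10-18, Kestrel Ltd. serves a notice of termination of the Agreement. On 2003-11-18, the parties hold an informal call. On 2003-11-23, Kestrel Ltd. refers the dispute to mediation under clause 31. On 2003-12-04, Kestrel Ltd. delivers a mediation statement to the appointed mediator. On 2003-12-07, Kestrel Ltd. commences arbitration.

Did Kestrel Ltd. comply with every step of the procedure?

Step 1: 73 days after 2003-04-20 (when the breach is discovered) is 2003-07-02; 2003-07-01 is within that limit.
Step 2: 20 days after 2003-07-01 (when the default notice is delivered) is 2003-07-21; done 2003-07-20 — timely.
Step 3: 79 days after 2003-07-20 (when the itemised statement is provided) is 2003-10-07; 2003-10-05 is within that limit.
Step 4: 26 days after 2003-10-05 (when the final cure demand is issued) is 2003-10-31; completed 2003-10-18, before the deadline.
Step 5: the earliest permitted date is 30 days after 2003-10-23 (end of the 5-day comment period, which began when the termination notice is served on 2003-10-18), i.e. 2003-11-22; done 2003-11-23 — permitted.
Step 6: the earliest permitted date is 10 days after 2003-11-23 (when the dispute is referred to mediation), i.e. 2003-12-03; done 2003-12-04 — permitted.
Step 7: 34 days after 2003-12-04 (when the mediation statement is delivered) is 2004-01-07; done 2003-12-07 — timely.

Yes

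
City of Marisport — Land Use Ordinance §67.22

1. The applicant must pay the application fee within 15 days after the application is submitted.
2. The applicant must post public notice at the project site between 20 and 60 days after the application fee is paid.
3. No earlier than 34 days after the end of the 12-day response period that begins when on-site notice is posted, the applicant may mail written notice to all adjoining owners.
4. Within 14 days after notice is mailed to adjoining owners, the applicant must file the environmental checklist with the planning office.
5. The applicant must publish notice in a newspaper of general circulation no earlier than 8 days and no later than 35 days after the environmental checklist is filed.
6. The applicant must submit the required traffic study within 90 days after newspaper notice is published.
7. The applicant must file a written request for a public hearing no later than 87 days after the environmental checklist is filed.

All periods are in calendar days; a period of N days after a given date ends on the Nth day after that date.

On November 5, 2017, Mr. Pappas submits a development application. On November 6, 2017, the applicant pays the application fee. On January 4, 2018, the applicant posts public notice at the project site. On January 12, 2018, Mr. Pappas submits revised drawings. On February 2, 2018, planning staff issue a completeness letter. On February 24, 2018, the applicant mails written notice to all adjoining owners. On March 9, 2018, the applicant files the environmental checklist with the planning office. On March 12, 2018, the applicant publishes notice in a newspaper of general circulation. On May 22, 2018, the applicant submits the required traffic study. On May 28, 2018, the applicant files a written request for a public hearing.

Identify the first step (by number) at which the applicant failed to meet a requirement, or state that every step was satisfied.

Step 5

(1) due by November 5, 2017 + 15 days = November 20, 2017; done November 6, 2017 — timely.
(2) the permitted window runs from November 6, 2017 + 20 = November 26, 2017 to November 6, 2017 + 60 = January 5, 2018; January 4, 2018 falls inside that range.
(3) permitted from January 16, 2018 + 34 days = February 19, 2018 onward; February 24, 2018 is on or after that date.
(4) due by February 24, 2018 + 14 days = March 10, 2018; March 9, 2018 is within that limit.
(5) the permitted window runs from March 9, 2018 + 8 = March 17, 2018 to March 9, 2018 + 35 = April 13, 2018; done March 12, 2018 — 5 days before the window opened.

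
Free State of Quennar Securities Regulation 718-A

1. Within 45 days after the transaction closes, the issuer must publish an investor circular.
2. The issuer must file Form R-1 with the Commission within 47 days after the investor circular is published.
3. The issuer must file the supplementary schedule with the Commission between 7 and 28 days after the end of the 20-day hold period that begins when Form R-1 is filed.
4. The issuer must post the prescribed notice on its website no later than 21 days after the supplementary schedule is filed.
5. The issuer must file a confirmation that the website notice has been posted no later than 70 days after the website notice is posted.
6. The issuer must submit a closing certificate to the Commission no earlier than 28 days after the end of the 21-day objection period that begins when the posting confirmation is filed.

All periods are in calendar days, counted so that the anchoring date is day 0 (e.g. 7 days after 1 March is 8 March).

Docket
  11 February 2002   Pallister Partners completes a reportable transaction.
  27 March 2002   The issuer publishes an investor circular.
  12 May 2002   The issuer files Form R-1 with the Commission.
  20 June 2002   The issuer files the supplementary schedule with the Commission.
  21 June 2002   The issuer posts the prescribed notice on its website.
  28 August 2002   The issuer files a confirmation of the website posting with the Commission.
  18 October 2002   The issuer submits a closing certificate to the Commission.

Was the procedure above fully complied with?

(1) due by 11 February 2002 + 45 days = 28 March 2002; 27 March 2002 is within that limit.
(2) due by 27 March 2002 + 47 days = 13 May 2002; completed 12 May 2002, before the deadline.
(3) the permitted window runs from 1 June 2002 + 7 = 8 June 2002 to 1 June 2002 + 28 = 29 June 2002; 20 June 2002 falls inside that range.
(4) due by 20 June 2002 + 21 days = 11 July 2002; completed 21 June 2002, before the deadline.
(5) due by 21 June 2002 + 70 days = 30 August 2002; done 28 August 2002 — timely.
(6) permitted from 18 September 2002 + 28 days = 16 October 2002 onward; done 18 October 2002 — permitted.

Yes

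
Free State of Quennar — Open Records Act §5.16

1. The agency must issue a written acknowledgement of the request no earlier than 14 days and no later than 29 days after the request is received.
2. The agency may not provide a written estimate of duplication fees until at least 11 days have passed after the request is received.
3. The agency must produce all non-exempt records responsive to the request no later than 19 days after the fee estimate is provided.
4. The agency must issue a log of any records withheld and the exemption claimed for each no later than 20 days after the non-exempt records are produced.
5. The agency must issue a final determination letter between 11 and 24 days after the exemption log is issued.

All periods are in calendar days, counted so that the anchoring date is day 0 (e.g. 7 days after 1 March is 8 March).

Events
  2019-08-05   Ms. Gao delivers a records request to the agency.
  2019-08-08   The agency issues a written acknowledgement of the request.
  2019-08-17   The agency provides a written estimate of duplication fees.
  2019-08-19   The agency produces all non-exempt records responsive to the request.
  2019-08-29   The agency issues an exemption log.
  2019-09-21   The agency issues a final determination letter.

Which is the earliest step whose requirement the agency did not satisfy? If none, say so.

Step 1

(1) the permitted window runs from 2019-08-05 + 14 = 2019-08-19 to 2019-08-05 + 29 = 2019-09-03; done 2019-08-08 — 11 days before the window opened.
Later steps need not be reached.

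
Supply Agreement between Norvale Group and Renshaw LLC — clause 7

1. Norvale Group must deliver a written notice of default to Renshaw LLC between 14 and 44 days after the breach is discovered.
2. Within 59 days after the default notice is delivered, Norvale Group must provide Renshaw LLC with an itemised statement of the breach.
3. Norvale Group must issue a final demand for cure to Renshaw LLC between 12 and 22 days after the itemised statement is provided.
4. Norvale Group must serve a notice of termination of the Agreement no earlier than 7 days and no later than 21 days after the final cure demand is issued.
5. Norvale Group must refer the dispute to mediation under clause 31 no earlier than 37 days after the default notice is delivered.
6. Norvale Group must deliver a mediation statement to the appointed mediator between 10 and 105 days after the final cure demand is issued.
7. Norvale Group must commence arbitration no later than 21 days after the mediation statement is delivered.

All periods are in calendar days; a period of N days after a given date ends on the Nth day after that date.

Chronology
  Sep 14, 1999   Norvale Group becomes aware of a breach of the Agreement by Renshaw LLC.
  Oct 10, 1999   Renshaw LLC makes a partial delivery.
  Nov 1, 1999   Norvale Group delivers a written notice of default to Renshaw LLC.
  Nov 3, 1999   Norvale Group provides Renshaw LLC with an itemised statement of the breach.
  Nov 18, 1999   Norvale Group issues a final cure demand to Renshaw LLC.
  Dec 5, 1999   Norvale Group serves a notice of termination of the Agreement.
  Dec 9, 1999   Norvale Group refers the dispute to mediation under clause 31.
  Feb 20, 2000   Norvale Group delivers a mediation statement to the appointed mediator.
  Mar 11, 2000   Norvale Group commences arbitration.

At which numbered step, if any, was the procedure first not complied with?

(1) the permitted window runs from Sep 14, 1999 + 14 = Sep 28, 1999 to Sep 14, 1999 + 44 = Oct 28, 1999; Nov 1, 1999 is 4 days past the end of the window.

Step 1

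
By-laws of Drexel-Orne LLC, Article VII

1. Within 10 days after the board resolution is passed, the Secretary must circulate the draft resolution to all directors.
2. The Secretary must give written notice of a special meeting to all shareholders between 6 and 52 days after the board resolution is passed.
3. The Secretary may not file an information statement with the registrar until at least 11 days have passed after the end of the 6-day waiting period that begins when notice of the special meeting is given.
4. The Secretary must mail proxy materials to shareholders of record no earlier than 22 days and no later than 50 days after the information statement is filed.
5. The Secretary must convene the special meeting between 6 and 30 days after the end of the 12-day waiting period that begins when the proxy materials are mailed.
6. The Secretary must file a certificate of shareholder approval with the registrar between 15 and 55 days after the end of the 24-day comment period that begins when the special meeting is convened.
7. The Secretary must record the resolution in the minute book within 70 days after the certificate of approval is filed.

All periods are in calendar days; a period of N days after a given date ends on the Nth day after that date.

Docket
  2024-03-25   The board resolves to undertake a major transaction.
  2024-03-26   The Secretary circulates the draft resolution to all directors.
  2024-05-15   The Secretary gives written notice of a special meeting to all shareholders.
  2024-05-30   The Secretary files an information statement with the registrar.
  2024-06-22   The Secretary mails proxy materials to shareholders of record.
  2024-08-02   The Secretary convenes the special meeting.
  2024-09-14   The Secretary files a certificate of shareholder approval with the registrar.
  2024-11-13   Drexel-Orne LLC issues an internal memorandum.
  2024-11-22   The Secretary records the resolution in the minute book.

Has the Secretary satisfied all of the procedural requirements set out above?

(1) due by 2024-03-25 + 10 days = 2024-04-04; completed 2024-03-26, before the deadline.
(2) the permitted window runs from 2024-03-25 + 6 = 2024-03-31 to 2024-03-25 + 52 = 2024-05-16; 2024-05-15 falls inside that range.
(3) permitted from 2024-05-21 + 11 days = 2024-06-01 onward; done 2024-05-30 — 2 days too early.
That is the first point of non-compliance.

No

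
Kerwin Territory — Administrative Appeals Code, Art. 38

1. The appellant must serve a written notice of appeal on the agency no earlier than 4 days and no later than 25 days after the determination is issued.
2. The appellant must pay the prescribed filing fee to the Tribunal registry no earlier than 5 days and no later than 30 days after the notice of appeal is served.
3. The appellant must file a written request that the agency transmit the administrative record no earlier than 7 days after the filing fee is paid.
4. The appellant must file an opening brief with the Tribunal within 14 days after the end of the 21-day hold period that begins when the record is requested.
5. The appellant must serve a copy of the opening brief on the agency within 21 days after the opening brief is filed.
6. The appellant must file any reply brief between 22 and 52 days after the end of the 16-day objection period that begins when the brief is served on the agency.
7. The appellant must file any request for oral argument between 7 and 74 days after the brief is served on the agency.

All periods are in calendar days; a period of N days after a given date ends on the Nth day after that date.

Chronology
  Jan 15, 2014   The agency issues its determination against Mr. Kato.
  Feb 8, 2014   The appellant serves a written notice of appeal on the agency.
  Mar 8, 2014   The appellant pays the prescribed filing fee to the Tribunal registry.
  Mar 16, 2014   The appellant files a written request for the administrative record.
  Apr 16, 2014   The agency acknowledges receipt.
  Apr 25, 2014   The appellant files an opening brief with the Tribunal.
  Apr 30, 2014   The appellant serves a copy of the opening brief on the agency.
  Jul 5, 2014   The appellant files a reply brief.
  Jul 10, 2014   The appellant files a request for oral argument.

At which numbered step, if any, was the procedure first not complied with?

Step 1 — 4 and 25 days from Jan 15, 2014 (when the determination is issued) are Jan 19, 2014 and Feb 9, 2014 respectively; done Feb 8, 2014, which is between those dates.
Step 2 — 5 and 30 days from Feb 8, 2014 (when the notice of appeal is served) are Feb 13, 2014 and Mar 10, 2014 respectively; Mar 8, 2014 falls inside that range.
Step 3 — must wait 7 days from Mar 8, 2014 (when the filing fee is paid), so not before Mar 15, 2014; done Mar 16, 2014 — permitted.
Step 4 — counting 14 days from Apr 6, 2014 (end of the 21-day hold period, which began when the record is requested on Mar 16, 2014) gives a deadline of Apr 20, 2014; Apr 25, 2014 misses that deadline by 5 days.
The procedure was therefore not followed at step 4.

Step 4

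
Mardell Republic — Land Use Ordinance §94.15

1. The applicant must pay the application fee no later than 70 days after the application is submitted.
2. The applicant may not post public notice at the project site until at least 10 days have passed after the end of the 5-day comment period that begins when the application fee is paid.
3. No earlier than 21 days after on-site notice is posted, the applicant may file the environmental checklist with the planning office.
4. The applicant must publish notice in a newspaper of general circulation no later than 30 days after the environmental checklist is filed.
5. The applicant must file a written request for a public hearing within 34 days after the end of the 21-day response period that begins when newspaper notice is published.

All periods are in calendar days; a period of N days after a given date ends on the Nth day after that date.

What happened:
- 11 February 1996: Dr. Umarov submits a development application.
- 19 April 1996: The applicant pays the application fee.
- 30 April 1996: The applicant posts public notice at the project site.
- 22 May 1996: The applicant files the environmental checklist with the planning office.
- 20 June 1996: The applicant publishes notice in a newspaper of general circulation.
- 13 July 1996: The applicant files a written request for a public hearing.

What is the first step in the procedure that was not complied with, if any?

(1) due by 11 February 1996 + 70 days = 21 April 1996; completed 19 April 1996, before the deadline.
(2) permitted from 24 April 1996 + 10 days = 4 May 1996 onward; acted on 30 April 1996, 4 days prematurely.
The analysis stops there.

Step 2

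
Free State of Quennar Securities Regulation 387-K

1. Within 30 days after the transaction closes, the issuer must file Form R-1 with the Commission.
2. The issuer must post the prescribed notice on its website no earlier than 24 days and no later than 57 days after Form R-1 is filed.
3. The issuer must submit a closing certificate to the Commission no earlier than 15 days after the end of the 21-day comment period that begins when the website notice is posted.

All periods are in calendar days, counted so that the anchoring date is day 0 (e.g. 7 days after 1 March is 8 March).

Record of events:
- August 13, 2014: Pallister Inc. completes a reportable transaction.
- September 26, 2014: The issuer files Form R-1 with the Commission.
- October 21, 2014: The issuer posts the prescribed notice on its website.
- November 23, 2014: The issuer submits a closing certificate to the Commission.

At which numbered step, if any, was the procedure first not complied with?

Step 1

Step 1 — counting 30 days from August 13, 2014 (when the transaction closes) gives a deadline of September 12, 2014; done September 26, 2014 — 14 days late.
That is the first point of non-compliance.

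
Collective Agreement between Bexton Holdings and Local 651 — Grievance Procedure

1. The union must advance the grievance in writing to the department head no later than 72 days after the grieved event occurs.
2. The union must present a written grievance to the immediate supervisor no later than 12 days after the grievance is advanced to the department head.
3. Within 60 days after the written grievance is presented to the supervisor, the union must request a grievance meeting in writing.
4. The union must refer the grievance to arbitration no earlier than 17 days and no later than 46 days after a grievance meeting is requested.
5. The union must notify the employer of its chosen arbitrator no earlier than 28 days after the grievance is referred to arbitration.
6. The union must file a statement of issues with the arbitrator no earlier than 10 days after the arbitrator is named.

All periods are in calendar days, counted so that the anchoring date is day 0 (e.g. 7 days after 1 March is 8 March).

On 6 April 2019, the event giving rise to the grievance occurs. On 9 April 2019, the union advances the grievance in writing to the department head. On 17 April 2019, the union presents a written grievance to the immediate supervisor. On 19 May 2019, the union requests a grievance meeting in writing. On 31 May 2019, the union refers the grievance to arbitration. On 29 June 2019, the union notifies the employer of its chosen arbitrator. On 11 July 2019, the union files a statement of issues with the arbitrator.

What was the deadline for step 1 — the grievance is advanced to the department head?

17 June 2019

Step 1 runs from 6 April 2019, when the grieved event occurs. 72 days after 6 April 2019 is 17 June 2019.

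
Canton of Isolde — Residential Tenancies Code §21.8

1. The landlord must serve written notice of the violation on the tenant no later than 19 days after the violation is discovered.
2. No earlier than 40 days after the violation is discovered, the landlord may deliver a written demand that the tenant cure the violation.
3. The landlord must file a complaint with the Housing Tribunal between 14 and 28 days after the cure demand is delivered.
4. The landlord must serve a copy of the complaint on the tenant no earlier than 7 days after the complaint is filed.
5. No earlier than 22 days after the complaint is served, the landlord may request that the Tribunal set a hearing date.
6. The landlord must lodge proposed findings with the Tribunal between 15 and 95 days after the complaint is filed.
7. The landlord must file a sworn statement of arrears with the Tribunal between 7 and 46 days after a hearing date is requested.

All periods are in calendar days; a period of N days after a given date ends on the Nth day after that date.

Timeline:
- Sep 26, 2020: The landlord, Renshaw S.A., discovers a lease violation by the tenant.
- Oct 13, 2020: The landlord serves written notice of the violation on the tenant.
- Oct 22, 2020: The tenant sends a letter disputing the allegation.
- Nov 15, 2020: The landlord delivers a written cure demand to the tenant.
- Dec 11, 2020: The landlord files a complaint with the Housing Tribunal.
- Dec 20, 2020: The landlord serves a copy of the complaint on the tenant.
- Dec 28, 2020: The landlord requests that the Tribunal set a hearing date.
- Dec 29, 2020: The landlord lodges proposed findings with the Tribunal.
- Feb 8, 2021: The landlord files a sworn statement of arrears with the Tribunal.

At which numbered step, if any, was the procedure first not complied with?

Step 5

Step 1: 19 days after Sep 26, 2020 (when the violation is discovered) is Oct 15, 2020; done Oct 13, 2020 — timely.
Step 2: the earliest permitted date is 40 days after Sep 26, 2020 (when the violation is discovered), i.e. Nov 5, 2020; done Nov 15, 2020, after the minimum wait.
Step 3: the window is 14–28 days after Nov 15, 2020 (when the cure demand is delivered), so Nov 29, 2020 through Dec 13, 2020; done Dec 11, 2020, which is between those dates.
Step 4: the earliest permitted date is 7 days after Dec 11, 2020 (when the complaint is filed), i.e. Dec 18, 2020; Dec 20, 2020 is on or after that date.
Step 5: the earliest permitted date is 22 days after Dec 20, 2020 (when the complaint is served), i.e. Jan 11, 2021; done Dec 28, 2020 — 14 days too early.
That is the first point of non-compliance.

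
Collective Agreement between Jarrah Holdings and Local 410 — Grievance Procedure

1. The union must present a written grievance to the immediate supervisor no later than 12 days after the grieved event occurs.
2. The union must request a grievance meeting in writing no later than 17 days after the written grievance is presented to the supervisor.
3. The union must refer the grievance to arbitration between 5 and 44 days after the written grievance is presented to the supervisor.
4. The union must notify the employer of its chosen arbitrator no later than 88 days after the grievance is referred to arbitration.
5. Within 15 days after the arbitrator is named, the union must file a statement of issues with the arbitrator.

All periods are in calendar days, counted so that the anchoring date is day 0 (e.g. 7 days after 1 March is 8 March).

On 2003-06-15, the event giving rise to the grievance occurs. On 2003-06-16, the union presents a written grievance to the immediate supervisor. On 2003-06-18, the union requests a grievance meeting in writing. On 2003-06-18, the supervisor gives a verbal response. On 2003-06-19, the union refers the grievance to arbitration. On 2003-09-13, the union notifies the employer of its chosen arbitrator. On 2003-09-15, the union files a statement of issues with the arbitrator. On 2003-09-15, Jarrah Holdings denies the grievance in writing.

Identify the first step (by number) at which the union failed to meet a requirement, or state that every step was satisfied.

(1) due by 2003-06-15 + 12 days = 2003-06-27; completed 2003-06-16, before the deadline.
(2) due by 2003-06-16 + 17 days = 2003-07-03; 2003-06-18 is within that limit.
(3) the permitted window runs from 2003-06-16 + 5 = 2003-06-21 to 2003-06-16 + 44 = 2003-07-30; 2003-06-19 is 2 days too early.
Later steps need not be reached.

Step 3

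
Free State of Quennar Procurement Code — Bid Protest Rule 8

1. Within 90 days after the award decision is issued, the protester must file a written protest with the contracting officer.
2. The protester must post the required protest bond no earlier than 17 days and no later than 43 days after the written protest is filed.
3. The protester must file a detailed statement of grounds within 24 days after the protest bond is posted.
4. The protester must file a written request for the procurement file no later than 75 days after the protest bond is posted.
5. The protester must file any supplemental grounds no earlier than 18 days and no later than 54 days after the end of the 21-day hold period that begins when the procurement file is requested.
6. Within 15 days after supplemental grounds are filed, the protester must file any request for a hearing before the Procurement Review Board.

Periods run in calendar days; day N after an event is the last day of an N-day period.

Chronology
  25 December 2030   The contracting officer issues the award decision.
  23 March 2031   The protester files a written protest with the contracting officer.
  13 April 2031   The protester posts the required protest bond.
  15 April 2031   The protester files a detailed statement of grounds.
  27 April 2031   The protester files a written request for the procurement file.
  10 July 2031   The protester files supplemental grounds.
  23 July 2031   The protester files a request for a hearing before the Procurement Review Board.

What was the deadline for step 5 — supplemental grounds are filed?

11 July 2031

The procurement file is requested on 27 April 2031; the 21-day hold period therefore ends 18 May 2031, and step 5 runs from that date. The window is 18–54 days after 18 May 2031; it closes on 11 July 2031.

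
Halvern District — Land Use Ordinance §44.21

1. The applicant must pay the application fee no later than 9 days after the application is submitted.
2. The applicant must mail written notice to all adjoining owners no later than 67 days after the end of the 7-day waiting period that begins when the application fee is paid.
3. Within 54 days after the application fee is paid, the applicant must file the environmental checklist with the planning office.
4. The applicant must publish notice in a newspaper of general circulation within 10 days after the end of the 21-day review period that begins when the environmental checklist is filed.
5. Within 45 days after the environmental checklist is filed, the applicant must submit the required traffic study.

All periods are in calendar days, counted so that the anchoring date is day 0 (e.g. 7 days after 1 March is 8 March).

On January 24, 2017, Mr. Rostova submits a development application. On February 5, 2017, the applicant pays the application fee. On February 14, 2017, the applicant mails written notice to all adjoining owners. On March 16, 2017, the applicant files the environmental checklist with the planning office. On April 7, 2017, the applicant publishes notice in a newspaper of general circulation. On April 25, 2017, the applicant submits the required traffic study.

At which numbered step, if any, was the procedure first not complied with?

Step 1 — counting 9 days from January 24, 2017 (when the application is submitted) gives a deadline of February 2, 2017; not done until February 5, 2017, 3 days after the deadline.
The procedure was therefore not followed at step 1.

Step 1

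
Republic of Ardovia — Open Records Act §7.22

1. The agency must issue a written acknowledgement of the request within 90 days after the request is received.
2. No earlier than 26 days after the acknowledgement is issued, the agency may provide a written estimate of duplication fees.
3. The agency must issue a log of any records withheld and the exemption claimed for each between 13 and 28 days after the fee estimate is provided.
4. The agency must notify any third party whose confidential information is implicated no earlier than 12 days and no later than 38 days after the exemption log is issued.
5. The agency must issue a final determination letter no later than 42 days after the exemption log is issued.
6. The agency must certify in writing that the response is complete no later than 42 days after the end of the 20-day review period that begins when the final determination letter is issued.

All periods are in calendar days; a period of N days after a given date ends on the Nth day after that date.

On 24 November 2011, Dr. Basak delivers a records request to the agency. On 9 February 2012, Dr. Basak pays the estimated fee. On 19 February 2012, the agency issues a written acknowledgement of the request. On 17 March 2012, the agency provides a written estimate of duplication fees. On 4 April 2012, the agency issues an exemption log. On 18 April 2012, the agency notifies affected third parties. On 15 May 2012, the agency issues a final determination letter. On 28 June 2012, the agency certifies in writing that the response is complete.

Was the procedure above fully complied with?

Yes

Step 1: 90 days after 24 November 2011 (when the request is received) is 22 February 2012; completed 19 February 2012, before the deadline.
Step 2: the earliest permitted date is 26 days after 19 February 2012 (when the acknowledgement is issued), i.e. 16 March 2012; done 17 March 2012, after the minimum wait.
Step 3: the window is 13–28 days after 17 March 2012 (when the fee estimate is provided), so 30 March 2012 through 14 April 2012; done 4 April 2012, which is between those dates.
Step 4: the window is 12–38 days after 4 April 2012 (when the exemption log is issued), so 16 April 2012 through 12 May 2012; done 18 April 2012, which is between those dates.
Step 5: 42 days after 4 April 2012 (when the exemption log is issued) is 16 May 2012; completed 15 May 2012, before the deadline.
Step 6: 42 days after 4 June 2012 (end of the 20-day review period, which began when the final determination letter is issued on 15 May 2012) is 16 July 2012; 28 June 2012 is within that limit.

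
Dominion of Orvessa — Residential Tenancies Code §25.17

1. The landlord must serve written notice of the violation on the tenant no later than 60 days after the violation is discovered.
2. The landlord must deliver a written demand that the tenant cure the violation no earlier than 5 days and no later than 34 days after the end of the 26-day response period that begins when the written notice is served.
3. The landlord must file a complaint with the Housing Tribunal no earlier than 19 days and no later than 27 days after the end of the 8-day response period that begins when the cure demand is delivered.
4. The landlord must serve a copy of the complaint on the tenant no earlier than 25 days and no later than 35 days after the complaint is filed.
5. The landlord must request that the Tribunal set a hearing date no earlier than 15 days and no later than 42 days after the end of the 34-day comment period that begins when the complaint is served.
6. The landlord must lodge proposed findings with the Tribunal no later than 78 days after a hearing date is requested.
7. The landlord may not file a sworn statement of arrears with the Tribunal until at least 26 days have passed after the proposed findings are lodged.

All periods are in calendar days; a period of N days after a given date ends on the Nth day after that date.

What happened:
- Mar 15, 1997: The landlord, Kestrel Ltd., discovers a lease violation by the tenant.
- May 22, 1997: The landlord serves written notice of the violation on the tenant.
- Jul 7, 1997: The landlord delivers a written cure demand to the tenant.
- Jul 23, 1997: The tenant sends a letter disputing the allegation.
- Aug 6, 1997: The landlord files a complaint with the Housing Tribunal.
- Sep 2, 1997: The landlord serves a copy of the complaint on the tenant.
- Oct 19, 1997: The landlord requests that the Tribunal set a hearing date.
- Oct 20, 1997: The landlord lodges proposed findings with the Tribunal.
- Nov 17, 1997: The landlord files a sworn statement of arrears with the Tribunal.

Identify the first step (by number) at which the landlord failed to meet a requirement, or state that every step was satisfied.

Step 1 — counting 60 days from Mar 15, 1997 (when the violation is discovered) gives a deadline of May 14, 1997; not done until May 22, 1997, 8 days after the deadline.

Step 1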